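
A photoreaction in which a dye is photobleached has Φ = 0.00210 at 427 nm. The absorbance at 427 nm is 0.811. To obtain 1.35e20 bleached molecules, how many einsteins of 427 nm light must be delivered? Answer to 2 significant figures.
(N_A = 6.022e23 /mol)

Product: 1.35e20 / 6.022e23 = 2.242e-4 mol.
Photons that must be absorbed: 2.242e-4 / 0.00210 = 0.1068 mol.
Fraction absorbed: 1 − 10^(−0.811) = 0.8455.
Incident photons needed: 0.1068 / 0.8455 = 0.1263 mol.

0.13 einstein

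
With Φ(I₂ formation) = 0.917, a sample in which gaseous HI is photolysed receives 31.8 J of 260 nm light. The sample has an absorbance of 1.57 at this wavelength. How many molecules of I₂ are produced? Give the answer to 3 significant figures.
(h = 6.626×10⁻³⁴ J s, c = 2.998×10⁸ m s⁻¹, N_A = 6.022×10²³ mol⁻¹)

Photon energy at 260 nm: hc/λ = (6.626×10⁻³⁴)(2.998×10⁸)/(260×10⁻⁹) = 7.640×10⁻¹⁹ J.
Photons incident: 31.8 / 7.640×10⁻¹⁹ = 4.162×10¹⁹, i.e. 4.162×10¹⁹/6.022×10²³ = 6.911×10⁻⁵ mol.
Fraction absorbed: 1 − 10^(−1.57) = 0.9731.
Photons absorbed: 0.9731 × 6.911×10⁻⁵ = 6.725×10⁻⁵ mol.
Product: Φ × n_abs = 0.917 × 6.725×10⁻⁵ = 6.167×10⁻⁵ mol.
As a count: 6.167×10⁻⁵ × 6.022×10²³ = 3.71×10¹⁹.

3.71×10¹⁹ molecules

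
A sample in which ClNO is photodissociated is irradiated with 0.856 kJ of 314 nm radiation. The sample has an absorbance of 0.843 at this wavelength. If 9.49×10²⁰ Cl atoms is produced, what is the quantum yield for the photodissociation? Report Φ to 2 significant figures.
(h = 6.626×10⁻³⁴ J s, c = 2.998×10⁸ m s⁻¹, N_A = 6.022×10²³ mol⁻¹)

Φ = 0.82

Product: 9.49×10²⁰ / 6.022×10²³ = 0.001576 mol.
Photon energy at 314 nm: hc/λ = (6.626×10⁻³⁴)(2.998×10⁸)/(314×10⁻⁹) = 6.326×10⁻¹⁹ J.
Incident energy: 0.856 kJ = 856 J.
Photons incident: 856 / 6.326×10⁻¹⁹ = 1.353×10²¹, i.e. 1.353×10²¹/6.022×10²³ = 0.002247 mol.
Fraction absorbed: 1 − 10^(−0.843) = 0.8565.
Photons absorbed: 0.8565 × 0.002247 = 0.001925 mol.
Φ = 0.001576 mol / 0.001925 mol photons = 0.82.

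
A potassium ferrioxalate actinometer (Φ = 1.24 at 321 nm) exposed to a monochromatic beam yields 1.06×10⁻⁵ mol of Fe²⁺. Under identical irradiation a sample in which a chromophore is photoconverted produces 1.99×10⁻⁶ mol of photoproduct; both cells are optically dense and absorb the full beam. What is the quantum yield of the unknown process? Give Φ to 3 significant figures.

Photons absorbed by the actinometer: 1.06×10⁻⁵ / 1.24 = 8.548×10⁻⁶ mol.
Φ(unknown) = 1.99×10⁻⁶ / 8.548×10⁻⁶ = 0.233.

Φ = 0.233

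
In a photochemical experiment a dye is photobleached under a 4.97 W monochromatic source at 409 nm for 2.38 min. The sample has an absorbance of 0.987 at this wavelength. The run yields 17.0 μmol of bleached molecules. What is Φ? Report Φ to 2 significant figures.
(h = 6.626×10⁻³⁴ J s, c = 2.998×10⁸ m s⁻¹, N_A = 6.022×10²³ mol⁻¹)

Product: 17.0 μmol = 1.70×10⁻⁵ mol.
Photon energy at 409 nm: hc/λ = (6.626×10⁻³⁴)(2.998×10⁸)/(409×10⁻⁹) = 4.857×10⁻¹⁹ J.
Energy delivered: (4.97 W)(142.8 s) = 709.7 J.
Photons incident: 709.7 / 4.857×10⁻¹⁹ = 1.461×10²¹, i.e. 1.461×10²¹/6.022×10²³ = 0.002426 mol.
Fraction absorbed: 1 − 10^(−0.987) = 0.8970.
Photons absorbed: 0.8970 × 0.002426 = 0.002176 mol.
Φ = 1.70×10⁻⁵ mol / 0.002176 mol photons = 0.0078.

Φ = 0.0078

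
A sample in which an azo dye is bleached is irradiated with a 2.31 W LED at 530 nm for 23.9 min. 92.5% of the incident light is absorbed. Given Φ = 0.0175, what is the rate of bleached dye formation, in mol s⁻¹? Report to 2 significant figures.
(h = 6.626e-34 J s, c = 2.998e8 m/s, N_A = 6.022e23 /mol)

Photon energy at 530 nm: hc/λ = (6.626e-34)(2.998e8)/(530e-9) = 3.748e-19 J.
Energy delivered: (2.31 W)(1434 s) = 3313 J.
Photons incident: 3313 / 3.748e-19 = 8.839e21, i.e. 8.839e21/6.022e23 = 0.01468 mol.
Photons absorbed: 0.925 × 0.01468 = 0.01358 mol.
Product formed: 0.0175 × 0.01358 = 2.377e-4 mol.
Rate: 2.377e-4 / 1434 s = 1.7e-7 mol s⁻¹.

1.7e-7 mol s⁻¹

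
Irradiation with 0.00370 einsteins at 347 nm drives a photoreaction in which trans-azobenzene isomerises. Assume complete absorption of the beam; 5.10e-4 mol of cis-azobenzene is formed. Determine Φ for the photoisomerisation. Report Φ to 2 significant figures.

Φ = 5.10e-4 mol / 0.00370 mol photons = 0.14.

Φ = 0.14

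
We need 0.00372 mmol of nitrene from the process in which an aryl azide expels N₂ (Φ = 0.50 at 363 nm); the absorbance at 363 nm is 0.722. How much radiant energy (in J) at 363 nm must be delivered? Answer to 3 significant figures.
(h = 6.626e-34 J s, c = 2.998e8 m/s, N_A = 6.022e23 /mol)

3.03 J

Product: 0.00372 mmol = 3.72e-6 mol.
Photons that must be absorbed: 3.72e-6 / 0.50 = 7.440e-6 mol.
Fraction absorbed: 1 − 10^(−0.722) = 0.8103.
Incident photons needed: 7.440e-6 / 0.8103 = 9.182e-6 mol.
Photon energy: hc/λ = 5.472e-19 J; per mole, 3.295e5 J mol⁻¹.
Energy required: 9.182e-6 × 3.295e5 = 3.03 J.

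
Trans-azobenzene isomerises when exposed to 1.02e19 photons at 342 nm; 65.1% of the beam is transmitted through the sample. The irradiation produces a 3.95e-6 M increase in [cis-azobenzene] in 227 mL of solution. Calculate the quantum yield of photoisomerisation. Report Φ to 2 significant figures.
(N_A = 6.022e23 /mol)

Φ = 0.15

Product: (3.95e-6 M)(0.227 L) = 8.967e-7 mol.
Moles of photons: 1.02e19 / 6.022e23 = 1.694e-5 mol.
Fraction absorbed: 1 − 65.1/100 = 0.3490.
Photons absorbed: 0.3490 × 1.694e-5 = 5.912e-6 mol.
Φ = 8.967e-7 mol / 5.912e-6 mol photons = 0.15.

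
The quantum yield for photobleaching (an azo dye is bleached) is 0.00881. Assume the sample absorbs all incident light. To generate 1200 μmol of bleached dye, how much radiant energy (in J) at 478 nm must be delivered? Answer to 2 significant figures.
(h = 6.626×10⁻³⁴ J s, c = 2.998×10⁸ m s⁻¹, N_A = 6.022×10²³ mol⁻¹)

3.4×10⁴ J

Product: 1200 μmol = 0.00120 mol.
Photons that must be absorbed: 0.00120 / 0.00881 = 0.1362 mol.
Photon energy: hc/λ = 4.156×10⁻¹⁹ J; per mole, 2.503×10⁵ J mol⁻¹.
Energy required: 0.1362 × 2.503×10⁵ = 3.4×10⁴ J.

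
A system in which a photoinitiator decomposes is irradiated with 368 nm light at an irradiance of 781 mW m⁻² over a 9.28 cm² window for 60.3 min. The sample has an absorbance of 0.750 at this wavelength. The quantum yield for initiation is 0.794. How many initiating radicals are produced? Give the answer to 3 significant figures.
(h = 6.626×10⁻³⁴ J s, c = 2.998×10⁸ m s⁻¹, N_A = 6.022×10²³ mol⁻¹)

Photon energy at 368 nm: hc/λ = (6.626×10⁻³⁴)(2.998×10⁸)/(368×10⁻⁹) = 5.398×10⁻¹⁹ J.
Energy delivered: (781 mW m⁻²)(9.28×10⁻⁴ m²)(3618 s) = 2.622 J.
Photons incident: 2.622 / 5.398×10⁻¹⁹ = 4.857×10¹⁸, i.e. 4.857×10¹⁸/6.022×10²³ = 8.065×10⁻⁶ mol.
Fraction absorbed: 1 − 10^(−0.750) = 0.8222.
Photons absorbed: 0.8222 × 8.065×10⁻⁶ = 6.631×10⁻⁶ mol.
Product: Φ × n_abs = 0.794 × 6.631×10⁻⁶ = 5.265×10⁻⁶ mol.
As a count: 5.265×10⁻⁶ × 6.022×10²³ = 3.17×10¹⁸.

3.17×10¹⁸ initiating radicals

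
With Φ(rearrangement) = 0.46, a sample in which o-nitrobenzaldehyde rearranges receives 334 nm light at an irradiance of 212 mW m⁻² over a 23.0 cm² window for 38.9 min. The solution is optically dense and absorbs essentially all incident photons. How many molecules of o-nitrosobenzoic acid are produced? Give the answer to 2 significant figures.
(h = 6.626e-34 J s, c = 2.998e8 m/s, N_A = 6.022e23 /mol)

8.8e17 molecules

Photon energy at 334 nm: hc/λ = (6.626e-34)(2.998e8)/(334e-9) = 5.948e-19 J.
Energy delivered: (212 mW m⁻²)(23.0e-4 m²)(2334 s) = 1.138 J.
Photons incident: 1.138 / 5.948e-19 = 1.913e18, i.e. 1.913e18/6.022e23 = 3.177e-6 mol.
Product: Φ × n_abs = 0.46 × 3.177e-6 = 1.461e-6 mol.
As a count: 1.461e-6 × 6.022e23 = 8.8e17.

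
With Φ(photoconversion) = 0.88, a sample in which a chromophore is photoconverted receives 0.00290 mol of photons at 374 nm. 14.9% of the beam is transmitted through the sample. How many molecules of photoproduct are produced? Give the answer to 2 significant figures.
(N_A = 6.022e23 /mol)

1.3e21 molecules

Fraction absorbed: 1 − 14.9/100 = 0.8510.
Photons absorbed: 0.8510 × 0.00290 = 0.002468 mol.
Product: Φ × n_abs = 0.88 × 0.002468 = 0.002172 mol.
As a count: 0.002172 × 6.022e23 = 1.3e21.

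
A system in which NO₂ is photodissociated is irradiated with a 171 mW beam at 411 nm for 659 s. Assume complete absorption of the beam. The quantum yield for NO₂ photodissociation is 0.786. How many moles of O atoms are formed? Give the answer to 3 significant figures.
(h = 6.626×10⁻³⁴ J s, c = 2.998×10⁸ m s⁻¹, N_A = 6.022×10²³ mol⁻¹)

3.04×10⁻⁴ mol

Photon energy at 411 nm: hc/λ = (6.626×10⁻³⁴)(2.998×10⁸)/(411×10⁻⁹) = 4.833×10⁻¹⁹ J.
Energy delivered: (171 mW)(659 s) = 112.7 J.
Photons incident: 112.7 / 4.833×10⁻¹⁹ = 2.332×10²⁰, i.e. 2.332×10²⁰/6.022×10²³ = 3.872×10⁻⁴ mol.
Product: Φ × n_abs = 0.786 × 3.872×10⁻⁴ = 3.043×10⁻⁴ mol.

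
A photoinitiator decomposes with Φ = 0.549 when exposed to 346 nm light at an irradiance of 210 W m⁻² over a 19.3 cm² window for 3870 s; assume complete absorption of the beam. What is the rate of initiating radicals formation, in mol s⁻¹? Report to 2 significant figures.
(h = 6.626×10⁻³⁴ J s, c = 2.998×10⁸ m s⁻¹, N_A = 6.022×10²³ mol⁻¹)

6.4×10⁻⁷ mol s⁻¹

Photon energy at 346 nm: hc/λ = (6.626×10⁻³⁴)(2.998×10⁸)/(346×10⁻⁹) = 5.741×10⁻¹⁹ J.
Energy delivered: (210 W m⁻²)(19.3×10⁻⁴ m²)(3870 s) = 1569 J.
Photons incident: 1569 / 5.741×10⁻¹⁹ = 2.733×10²¹, i.e. 2.733×10²¹/6.022×10²³ = 0.004538 mol.
Product formed: 0.549 × 0.004538 = 0.002491 mol.
Rate: 0.002491 / 3870 s = 6.4×10⁻⁷ mol s⁻¹.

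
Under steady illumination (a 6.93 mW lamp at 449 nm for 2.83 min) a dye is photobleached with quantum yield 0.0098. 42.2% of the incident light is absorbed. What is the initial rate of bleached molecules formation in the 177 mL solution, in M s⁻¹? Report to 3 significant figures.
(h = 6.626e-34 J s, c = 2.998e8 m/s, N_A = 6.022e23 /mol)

Photon energy at 449 nm: hc/λ = (6.626e-34)(2.998e8)/(449e-9) = 4.424e-19 J.
Energy delivered: (6.93 mW)(169.8 s) = 1.177 J.
Photons incident: 1.177 / 4.424e-19 = 2.660e18, i.e. 2.660e18/6.022e23 = 4.417e-6 mol.
Photons absorbed: 0.422 × 4.417e-6 = 1.864e-6 mol.
Product formed: 0.0098 × 1.864e-6 = 1.827e-8 mol.
Rate: 1.827e-8 mol / (169.8 s × 0.177 L) = 6.08e-10 M s⁻¹.

6.08e-10 M s⁻¹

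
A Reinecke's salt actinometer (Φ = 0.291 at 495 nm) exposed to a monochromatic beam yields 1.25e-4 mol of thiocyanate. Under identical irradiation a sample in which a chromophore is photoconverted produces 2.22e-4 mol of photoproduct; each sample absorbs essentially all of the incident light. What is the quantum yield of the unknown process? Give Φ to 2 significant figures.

Photons absorbed by the actinometer: 1.25e-4 / 0.291 = 4.296e-4 mol.
Φ(unknown) = 2.22e-4 / 4.296e-4 = 0.52.

Φ = 0.52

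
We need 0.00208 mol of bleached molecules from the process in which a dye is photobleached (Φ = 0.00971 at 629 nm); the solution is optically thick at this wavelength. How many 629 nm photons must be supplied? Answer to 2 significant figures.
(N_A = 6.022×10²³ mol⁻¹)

1.3×10²³ photons

Photons that must be absorbed: 0.00208 / 0.00971 = 0.2142 mol.
Photon count: 0.2142 × 6.022×10²³ = 1.3×10²³.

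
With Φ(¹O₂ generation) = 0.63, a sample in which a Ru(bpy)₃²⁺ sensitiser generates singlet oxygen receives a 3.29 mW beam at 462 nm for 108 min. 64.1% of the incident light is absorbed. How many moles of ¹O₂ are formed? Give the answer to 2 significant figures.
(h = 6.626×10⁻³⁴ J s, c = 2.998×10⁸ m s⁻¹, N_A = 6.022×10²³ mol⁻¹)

Photon energy at 462 nm: hc/λ = (6.626×10⁻³⁴)(2.998×10⁸)/(462×10⁻⁹) = 4.300×10⁻¹⁹ J.
Energy delivered: (3.29 mW)(6480 s) = 21.32 J.
Photons incident: 21.32 / 4.300×10⁻¹⁹ = 4.958×10¹⁹, i.e. 4.958×10¹⁹/6.022×10²³ = 8.233×10⁻⁵ mol.
Photons absorbed: 0.641 × 8.233×10⁻⁵ = 5.277×10⁻⁵ mol.
Product: Φ × n_abs = 0.63 × 5.277×10⁻⁵ = 3.325×10⁻⁵ mol.

3.3×10⁻⁵ mol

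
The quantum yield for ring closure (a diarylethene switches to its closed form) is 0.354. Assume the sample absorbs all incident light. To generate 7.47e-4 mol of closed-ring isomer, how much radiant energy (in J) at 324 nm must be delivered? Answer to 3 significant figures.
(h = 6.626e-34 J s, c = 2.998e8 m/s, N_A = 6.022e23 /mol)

779 J

Photons that must be absorbed: 7.47e-4 / 0.354 = 0.002110 mol.
Photon energy: hc/λ = 6.131e-19 J; per mole, 3.692e5 J mol⁻¹.
Energy required: 0.002110 × 3.692e5 = 779 J.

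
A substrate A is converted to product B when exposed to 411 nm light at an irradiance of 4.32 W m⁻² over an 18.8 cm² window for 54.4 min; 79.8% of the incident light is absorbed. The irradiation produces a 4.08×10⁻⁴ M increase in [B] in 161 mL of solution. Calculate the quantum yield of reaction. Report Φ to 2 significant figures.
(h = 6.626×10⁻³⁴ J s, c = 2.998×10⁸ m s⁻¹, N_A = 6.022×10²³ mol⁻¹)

Product: (4.08×10⁻⁴ M)(0.161 L) = 6.569×10⁻⁵ mol.
Photon energy at 411 nm: hc/λ = (6.626×10⁻³⁴)(2.998×10⁸)/(411×10⁻⁹) = 4.833×10⁻¹⁹ J.
Energy delivered: (4.32 W m⁻²)(18.8×10⁻⁴ m²)(3264 s) = 26.51 J.
Photons incident: 26.51 / 4.833×10⁻¹⁹ = 5.485×10¹⁹, i.e. 5.485×10¹⁹/6.022×10²³ = 9.108×10⁻⁵ mol.
Photons absorbed: 0.798 × 9.108×10⁻⁵ = 7.268×10⁻⁵ mol.
Φ = 6.569×10⁻⁵ mol / 7.268×10⁻⁵ mol photons = 0.90.

Φ = 0.90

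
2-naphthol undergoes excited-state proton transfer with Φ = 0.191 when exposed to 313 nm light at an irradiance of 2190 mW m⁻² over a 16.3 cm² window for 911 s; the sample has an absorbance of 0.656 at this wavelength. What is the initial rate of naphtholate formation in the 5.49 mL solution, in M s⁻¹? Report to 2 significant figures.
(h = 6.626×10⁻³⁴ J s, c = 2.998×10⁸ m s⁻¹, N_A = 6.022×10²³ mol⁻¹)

Photon energy at 313 nm: hc/λ = (6.626×10⁻³⁴)(2.998×10⁸)/(313×10⁻⁹) = 6.347×10⁻¹⁹ J.
Energy delivered: (2190 mW m⁻²)(16.3×10⁻⁴ m²)(911 s) = 3.252 J.
Photons incident: 3.252 / 6.347×10⁻¹⁹ = 5.124×10¹⁸, i.e. 5.124×10¹⁸/6.022×10²³ = 8.509×10⁻⁶ mol.
Fraction absorbed: 1 − 10^(−0.656) = 0.7792.
Photons absorbed: 0.7792 × 8.509×10⁻⁶ = 6.630×10⁻⁶ mol.
Product formed: 0.191 × 6.630×10⁻⁶ = 1.266×10⁻⁶ mol.
Rate: 1.266×10⁻⁶ mol / (911 s × 0.00549 L) = 2.5×10⁻⁷ M s⁻¹.

2.5×10⁻⁷ M s⁻¹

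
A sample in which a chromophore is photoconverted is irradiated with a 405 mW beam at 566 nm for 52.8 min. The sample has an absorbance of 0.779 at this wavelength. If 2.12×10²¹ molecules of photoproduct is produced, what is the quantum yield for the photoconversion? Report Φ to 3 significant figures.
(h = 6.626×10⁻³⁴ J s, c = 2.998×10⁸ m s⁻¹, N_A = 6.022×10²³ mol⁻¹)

Product: 2.12×10²¹ / 6.022×10²³ = 0.003520 mol.
Photon energy at 566 nm: hc/λ = (6.626×10⁻³⁴)(2.998×10⁸)/(566×10⁻⁹) = 3.510×10⁻¹⁹ J.
Energy delivered: (405 mW)(3168 s) = 1283 J.
Photons incident: 1283 / 3.510×10⁻¹⁹ = 3.655×10²¹, i.e. 3.655×10²¹/6.022×10²³ = 0.006069 mol.
Fraction absorbed: 1 − 10^(−0.779) = 0.8337.
Photons absorbed: 0.8337 × 0.006069 = 0.005060 mol.
Φ = 0.003520 mol / 0.005060 mol photons = 0.696.

Φ = 0.696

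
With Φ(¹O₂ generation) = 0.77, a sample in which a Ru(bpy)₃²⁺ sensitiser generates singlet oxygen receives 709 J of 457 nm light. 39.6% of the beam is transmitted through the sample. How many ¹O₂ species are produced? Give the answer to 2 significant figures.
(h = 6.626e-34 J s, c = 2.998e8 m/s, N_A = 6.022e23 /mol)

Photon energy at 457 nm: hc/λ = (6.626e-34)(2.998e8)/(457e-9) = 4.347e-19 J.
Photons incident: 709 / 4.347e-19 = 1.631e21, i.e. 1.631e21/6.022e23 = 0.002708 mol.
Fraction absorbed: 1 − 39.6/100 = 0.6040.
Photons absorbed: 0.6040 × 0.002708 = 0.001636 mol.
Product: Φ × n_abs = 0.77 × 0.001636 = 0.001260 mol.
As a count: 0.001260 × 6.022e23 = 7.6e20.

7.6e20 species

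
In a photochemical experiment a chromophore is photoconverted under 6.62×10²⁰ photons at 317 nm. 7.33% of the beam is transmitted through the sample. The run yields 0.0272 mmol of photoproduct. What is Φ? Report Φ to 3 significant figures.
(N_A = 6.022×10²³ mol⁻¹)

Product: 0.0272 mmol = 2.72×10⁻⁵ mol.
Moles of photons: 6.62×10²⁰ / 6.022×10²³ = 0.001099 mol.
Fraction absorbed: 1 − 7.33/100 = 0.9267.
Photons absorbed: 0.9267 × 0.001099 = 0.001018 mol.
Φ = 2.72×10⁻⁵ mol / 0.001018 mol photons = 0.0267.

Φ = 0.0267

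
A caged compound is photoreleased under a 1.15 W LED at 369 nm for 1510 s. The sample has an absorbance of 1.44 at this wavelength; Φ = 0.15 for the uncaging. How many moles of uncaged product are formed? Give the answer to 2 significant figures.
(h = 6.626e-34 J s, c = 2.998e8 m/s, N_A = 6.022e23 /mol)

7.7e-4 mol

Photon energy at 369 nm: hc/λ = (6.626e-34)(2.998e8)/(369e-9) = 5.383e-19 J.
Energy delivered: (1.15 W)(1510 s) = 1736 J.
Photons incident: 1736 / 5.383e-19 = 3.225e21, i.e. 3.225e21/6.022e23 = 0.005355 mol.
Fraction absorbed: 1 − 10^(−1.44) = 0.9637.
Photons absorbed: 0.9637 × 0.005355 = 0.005161 mol.
Product: Φ × n_abs = 0.15 × 0.005161 = 7.741e-4 mol.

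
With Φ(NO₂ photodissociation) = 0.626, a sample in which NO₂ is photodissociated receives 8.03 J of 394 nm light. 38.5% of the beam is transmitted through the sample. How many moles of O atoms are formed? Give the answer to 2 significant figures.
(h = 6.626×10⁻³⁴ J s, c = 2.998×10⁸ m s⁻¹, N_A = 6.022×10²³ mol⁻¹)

1.0×10⁻⁵ mol

Photon energy at 394 nm: hc/λ = (6.626×10⁻³⁴)(2.998×10⁸)/(394×10⁻⁹) = 5.042×10⁻¹⁹ J.
Photons incident: 8.03 / 5.042×10⁻¹⁹ = 1.593×10¹⁹, i.e. 1.593×10¹⁹/6.022×10²³ = 2.645×10⁻⁵ mol.
Fraction absorbed: 1 − 38.5/100 = 0.6150.
Photons absorbed: 0.6150 × 2.645×10⁻⁵ = 1.627×10⁻⁵ mol.
Product: Φ × n_abs = 0.626 × 1.627×10⁻⁵ = 1.019×10⁻⁵ mol.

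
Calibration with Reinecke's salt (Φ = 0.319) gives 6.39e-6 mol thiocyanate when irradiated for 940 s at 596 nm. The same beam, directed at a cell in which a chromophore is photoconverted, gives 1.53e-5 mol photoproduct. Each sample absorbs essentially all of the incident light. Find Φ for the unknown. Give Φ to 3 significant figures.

Photons absorbed by the actinometer: 6.39e-6 / 0.319 = 2.003e-5 mol.
Φ(unknown) = 1.53e-5 / 2.003e-5 = 0.764.

Φ = 0.764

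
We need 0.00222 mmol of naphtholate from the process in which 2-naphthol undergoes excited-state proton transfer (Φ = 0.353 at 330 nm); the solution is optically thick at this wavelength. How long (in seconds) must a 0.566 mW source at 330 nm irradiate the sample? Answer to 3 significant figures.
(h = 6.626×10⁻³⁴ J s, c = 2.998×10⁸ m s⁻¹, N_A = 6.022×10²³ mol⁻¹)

Product: 0.00222 mmol = 2.22×10⁻⁶ mol.
Photons that must be absorbed: 2.22×10⁻⁶ / 0.353 = 6.289×10⁻⁶ mol.
Photon energy: hc/λ = 6.020×10⁻¹⁹ J; per mole, 3.625×10⁵ J mol⁻¹.
Energy required: 6.289×10⁻⁶ × 3.625×10⁵ = 2.280 J.
Time: 2.280 J / 0.000566 W = 4030 s.

t ≈ 4030 s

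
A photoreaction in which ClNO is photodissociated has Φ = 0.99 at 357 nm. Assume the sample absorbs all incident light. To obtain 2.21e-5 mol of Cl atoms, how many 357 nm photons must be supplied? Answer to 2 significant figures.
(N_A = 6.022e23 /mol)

1.3e19 photons

Photons that must be absorbed: 2.21e-5 / 0.99 = 2.232e-5 mol.
Photon count: 2.232e-5 × 6.022e23 = 1.3e19.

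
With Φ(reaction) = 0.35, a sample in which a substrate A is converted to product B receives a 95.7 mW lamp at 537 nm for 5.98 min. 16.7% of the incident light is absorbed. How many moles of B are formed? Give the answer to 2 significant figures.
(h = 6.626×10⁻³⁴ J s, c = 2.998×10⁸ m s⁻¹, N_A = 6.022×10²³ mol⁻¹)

Photon energy at 537 nm: hc/λ = (6.626×10⁻³⁴)(2.998×10⁸)/(537×10⁻⁹) = 3.699×10⁻¹⁹ J.
Energy delivered: (95.7 mW)(358.8 s) = 34.34 J.
Photons incident: 34.34 / 3.699×10⁻¹⁹ = 9.284×10¹⁹, i.e. 9.284×10¹⁹/6.022×10²³ = 1.542×10⁻⁴ mol.
Photons absorbed: 0.167 × 1.542×10⁻⁴ = 2.575×10⁻⁵ mol.
Product: Φ × n_abs = 0.35 × 2.575×10⁻⁵ = 9.012×10⁻⁶ mol.

9.0×10⁻⁶ mol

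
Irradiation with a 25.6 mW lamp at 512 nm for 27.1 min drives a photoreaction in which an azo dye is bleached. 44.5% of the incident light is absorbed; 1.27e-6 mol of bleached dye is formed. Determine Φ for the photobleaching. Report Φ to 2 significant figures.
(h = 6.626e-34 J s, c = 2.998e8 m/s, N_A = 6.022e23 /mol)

Φ = 0.016

Photon energy at 512 nm: hc/λ = (6.626e-34)(2.998e8)/(512e-9) = 3.880e-19 J.
Energy delivered: (25.6 mW)(1626 s) = 41.63 J.
Photons incident: 41.63 / 3.880e-19 = 1.073e20, i.e. 1.073e20/6.022e23 = 1.782e-4 mol.
Photons absorbed: 0.445 × 1.782e-4 = 7.930e-5 mol.
Φ = 1.27e-6 mol / 7.930e-5 mol photons = 0.016.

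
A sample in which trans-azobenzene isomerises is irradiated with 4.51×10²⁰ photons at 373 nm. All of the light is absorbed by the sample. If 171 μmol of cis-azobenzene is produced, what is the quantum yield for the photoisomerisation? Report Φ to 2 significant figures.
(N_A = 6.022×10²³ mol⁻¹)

Product: 171 μmol = 1.71×10⁻⁴ mol.
Moles of photons: 4.51×10²⁰ / 6.022×10²³ = 7.489×10⁻⁴ mol.
Φ = 1.71×10⁻⁴ mol / 7.489×10⁻⁴ mol photons = 0.23.

Φ = 0.23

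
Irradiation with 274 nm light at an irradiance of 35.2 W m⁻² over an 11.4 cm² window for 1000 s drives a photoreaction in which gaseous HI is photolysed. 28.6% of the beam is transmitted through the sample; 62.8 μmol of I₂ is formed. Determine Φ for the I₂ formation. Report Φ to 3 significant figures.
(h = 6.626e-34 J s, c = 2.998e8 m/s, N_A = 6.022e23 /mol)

Product: 62.8 μmol = 6.28e-5 mol.
Photon energy at 274 nm: hc/λ = (6.626e-34)(2.998e8)/(274e-9) = 7.250e-19 J.
Energy delivered: (35.2 W m⁻²)(11.4e-4 m²)(1000 s) = 40.13 J.
Photons incident: 40.13 / 7.250e-19 = 5.535e19, i.e. 5.535e19/6.022e23 = 9.191e-5 mol.
Fraction absorbed: 1 − 28.6/100 = 0.7140.
Photons absorbed: 0.7140 × 9.191e-5 = 6.562e-5 mol.
Φ = 6.28e-5 mol / 6.562e-5 mol photons = 0.957.

Φ = 0.957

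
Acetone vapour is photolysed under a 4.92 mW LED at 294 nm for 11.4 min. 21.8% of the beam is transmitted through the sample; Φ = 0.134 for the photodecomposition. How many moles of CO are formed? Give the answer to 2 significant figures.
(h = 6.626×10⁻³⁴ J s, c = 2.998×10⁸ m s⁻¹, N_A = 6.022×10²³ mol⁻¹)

Photon energy at 294 nm: hc/λ = (6.626×10⁻³⁴)(2.998×10⁸)/(294×10⁻⁹) = 6.757×10⁻¹⁹ J.
Energy delivered: (4.92 mW)(684 s) = 3.365 J.
Photons incident: 3.365 / 6.757×10⁻¹⁹ = 4.980×10¹⁸, i.e. 4.980×10¹⁸/6.022×10²³ = 8.270×10⁻⁶ mol.
Fraction absorbed: 1 − 21.8/100 = 0.7820.
Photons absorbed: 0.7820 × 8.270×10⁻⁶ = 6.467×10⁻⁶ mol.
Product: Φ × n_abs = 0.134 × 6.467×10⁻⁶ = 8.666×10⁻⁷ mol.

8.7×10⁻⁷ mol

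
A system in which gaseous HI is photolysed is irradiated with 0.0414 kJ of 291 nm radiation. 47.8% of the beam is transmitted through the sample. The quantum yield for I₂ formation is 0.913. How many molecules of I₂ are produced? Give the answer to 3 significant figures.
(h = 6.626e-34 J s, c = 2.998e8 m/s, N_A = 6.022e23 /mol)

2.89e19 molecules

Photon energy at 291 nm: hc/λ = (6.626e-34)(2.998e8)/(291e-9) = 6.826e-19 J.
Incident energy: 0.0414 kJ = 41.4 J.
Photons incident: 41.4 / 6.826e-19 = 6.065e19, i.e. 6.065e19/6.022e23 = 1.007e-4 mol.
Fraction absorbed: 1 − 47.8/100 = 0.5220.
Photons absorbed: 0.5220 × 1.007e-4 = 5.257e-5 mol.
Product: Φ × n_abs = 0.913 × 5.257e-5 = 4.800e-5 mol.
As a count: 4.800e-5 × 6.022e23 = 2.89e19.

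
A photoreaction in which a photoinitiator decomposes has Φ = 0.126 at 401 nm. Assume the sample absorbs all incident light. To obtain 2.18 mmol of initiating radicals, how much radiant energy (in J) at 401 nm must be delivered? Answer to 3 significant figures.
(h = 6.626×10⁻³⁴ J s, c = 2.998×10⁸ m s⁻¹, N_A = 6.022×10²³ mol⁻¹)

5160 J

Product: 2.18 mmol = 0.00218 mol.
Photons that must be absorbed: 0.00218 / 0.126 = 0.01730 mol.
Photon energy: hc/λ = 4.954×10⁻¹⁹ J; per mole, 2.983×10⁵ J mol⁻¹.
Energy required: 0.01730 × 2.983×10⁵ = 5160 J.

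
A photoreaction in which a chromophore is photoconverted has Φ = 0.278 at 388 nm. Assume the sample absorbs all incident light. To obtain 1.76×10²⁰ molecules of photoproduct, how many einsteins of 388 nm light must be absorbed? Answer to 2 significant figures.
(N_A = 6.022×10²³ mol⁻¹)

0.0011 einstein

Product: 1.76×10²⁰ / 6.022×10²³ = 2.923×10⁻⁴ mol.
Photons that must be absorbed: 2.923×10⁻⁴ / 0.278 = 0.001051 mol.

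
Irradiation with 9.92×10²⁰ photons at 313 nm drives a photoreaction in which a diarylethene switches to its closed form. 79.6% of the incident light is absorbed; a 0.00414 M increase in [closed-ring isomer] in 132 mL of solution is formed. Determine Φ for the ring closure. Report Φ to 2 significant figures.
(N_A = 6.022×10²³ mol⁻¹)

Φ = 0.42

Product: (0.00414 M)(0.132 L) = 5.465×10⁻⁴ mol.
Moles of photons: 9.92×10²⁰ / 6.022×10²³ = 0.001647 mol.
Photons absorbed: 0.796 × 0.001647 = 0.001311 mol.
Φ = 5.465×10⁻⁴ mol / 0.001311 mol photons = 0.42.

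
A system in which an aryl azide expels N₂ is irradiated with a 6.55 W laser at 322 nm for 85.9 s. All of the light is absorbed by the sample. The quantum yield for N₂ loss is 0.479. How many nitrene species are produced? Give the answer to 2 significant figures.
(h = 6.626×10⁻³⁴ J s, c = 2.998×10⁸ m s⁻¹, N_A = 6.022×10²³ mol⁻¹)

4.4×10²⁰ species

Photon energy at 322 nm: hc/λ = (6.626×10⁻³⁴)(2.998×10⁸)/(322×10⁻⁹) = 6.169×10⁻¹⁹ J.
Energy delivered: (6.55 W)(85.9 s) = 562.6 J.
Photons incident: 562.6 / 6.169×10⁻¹⁹ = 9.120×10²⁰, i.e. 9.120×10²⁰/6.022×10²³ = 0.001514 mol.
Product: Φ × n_abs = 0.479 × 0.001514 = 7.252×10⁻⁴ mol.
As a count: 7.252×10⁻⁴ × 6.022×10²³ = 4.4×10²⁰.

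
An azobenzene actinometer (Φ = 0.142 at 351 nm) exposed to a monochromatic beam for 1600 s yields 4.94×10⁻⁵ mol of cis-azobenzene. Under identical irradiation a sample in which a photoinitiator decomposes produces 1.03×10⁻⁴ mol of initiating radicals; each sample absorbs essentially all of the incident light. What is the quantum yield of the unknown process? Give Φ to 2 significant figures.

Φ = 0.30

Photons absorbed by the actinometer: 4.94×10⁻⁵ / 0.142 = 3.479×10⁻⁴ mol.
Φ(unknown) = 1.03×10⁻⁴ / 3.479×10⁻⁴ = 0.30.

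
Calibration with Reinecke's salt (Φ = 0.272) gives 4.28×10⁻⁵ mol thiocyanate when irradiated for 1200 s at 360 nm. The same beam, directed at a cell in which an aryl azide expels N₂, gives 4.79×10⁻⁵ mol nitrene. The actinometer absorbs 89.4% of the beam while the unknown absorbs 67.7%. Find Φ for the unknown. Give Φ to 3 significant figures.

Photons absorbed by the actinometer: 4.28×10⁻⁵ / 0.272 = 1.574×10⁻⁴ mol.
Incident flux: 1.574×10⁻⁴ / 0.894 = 1.761×10⁻⁴ einstein.
Absorbed by unknown: 0.677 × 1.761×10⁻⁴ = 1.192×10⁻⁴ mol.
Φ(unknown) = 4.79×10⁻⁵ / 1.192×10⁻⁴ = 0.402.

Φ = 0.402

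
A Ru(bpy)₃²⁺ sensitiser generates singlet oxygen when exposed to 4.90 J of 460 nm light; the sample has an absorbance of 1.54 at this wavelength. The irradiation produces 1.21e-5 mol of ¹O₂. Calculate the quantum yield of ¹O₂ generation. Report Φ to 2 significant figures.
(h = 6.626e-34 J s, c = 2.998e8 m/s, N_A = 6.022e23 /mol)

Photon energy at 460 nm: hc/λ = (6.626e-34)(2.998e8)/(460e-9) = 4.318e-19 J.
Photons incident: 4.90 / 4.318e-19 = 1.135e19, i.e. 1.135e19/6.022e23 = 1.885e-5 mol.
Fraction absorbed: 1 − 10^(−1.54) = 0.9712.
Photons absorbed: 0.9712 × 1.885e-5 = 1.831e-5 mol.
Φ = 1.21e-5 mol / 1.831e-5 mol photons = 0.66.

Φ = 0.66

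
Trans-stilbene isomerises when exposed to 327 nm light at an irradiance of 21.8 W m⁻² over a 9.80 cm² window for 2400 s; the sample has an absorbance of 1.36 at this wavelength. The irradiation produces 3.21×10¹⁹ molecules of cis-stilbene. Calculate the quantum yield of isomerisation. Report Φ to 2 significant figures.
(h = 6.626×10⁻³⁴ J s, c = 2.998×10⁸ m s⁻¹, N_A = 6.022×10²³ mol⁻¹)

Φ = 0.40

Product: 3.21×10¹⁹ / 6.022×10²³ = 5.330×10⁻⁵ mol.
Photon energy at 327 nm: hc/λ = (6.626×10⁻³⁴)(2.998×10⁸)/(327×10⁻⁹) = 6.075×10⁻¹⁹ J.
Energy delivered: (21.8 W m⁻²)(9.80×10⁻⁴ m²)(2400 s) = 51.27 J.
Photons incident: 51.27 / 6.075×10⁻¹⁹ = 8.440×10¹⁹, i.e. 8.440×10¹⁹/6.022×10²³ = 1.402×10⁻⁴ mol.
Fraction absorbed: 1 − 10^(−1.36) = 0.9563.
Photons absorbed: 0.9563 × 1.402×10⁻⁴ = 1.341×10⁻⁴ mol.
Φ = 5.330×10⁻⁵ mol / 1.341×10⁻⁴ mol photons = 0.40.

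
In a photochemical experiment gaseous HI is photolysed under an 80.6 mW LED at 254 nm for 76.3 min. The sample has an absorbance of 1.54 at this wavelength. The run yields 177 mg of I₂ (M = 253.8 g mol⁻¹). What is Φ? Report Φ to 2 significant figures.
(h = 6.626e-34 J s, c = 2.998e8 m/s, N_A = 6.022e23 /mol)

Product: 177 mg / 253.8 g mol⁻¹ = 6.974e-4 mol.
Photon energy at 254 nm: hc/λ = (6.626e-34)(2.998e8)/(254e-9) = 7.821e-19 J.
Energy delivered: (80.6 mW)(4578 s) = 369.0 J.
Photons incident: 369.0 / 7.821e-19 = 4.718e20, i.e. 4.718e20/6.022e23 = 7.835e-4 mol.
Fraction absorbed: 1 − 10^(−1.54) = 0.9712.
Photons absorbed: 0.9712 × 7.835e-4 = 7.609e-4 mol.
Φ = 6.974e-4 mol / 7.609e-4 mol photons = 0.92.

Φ = 0.92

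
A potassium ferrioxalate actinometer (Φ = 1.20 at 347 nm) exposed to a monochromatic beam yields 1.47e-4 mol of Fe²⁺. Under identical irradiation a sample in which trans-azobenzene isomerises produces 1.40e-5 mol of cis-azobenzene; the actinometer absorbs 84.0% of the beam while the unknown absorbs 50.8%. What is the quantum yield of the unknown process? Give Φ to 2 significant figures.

Photons absorbed by the actinometer: 1.47e-4 / 1.20 = 1.225e-4 mol.
Incident flux: 1.225e-4 / 0.840 = 1.458e-4 einstein.
Absorbed by unknown: 0.508 × 1.458e-4 = 7.407e-5 mol.
Φ(unknown) = 1.40e-5 / 7.407e-5 = 0.19.

Φ = 0.19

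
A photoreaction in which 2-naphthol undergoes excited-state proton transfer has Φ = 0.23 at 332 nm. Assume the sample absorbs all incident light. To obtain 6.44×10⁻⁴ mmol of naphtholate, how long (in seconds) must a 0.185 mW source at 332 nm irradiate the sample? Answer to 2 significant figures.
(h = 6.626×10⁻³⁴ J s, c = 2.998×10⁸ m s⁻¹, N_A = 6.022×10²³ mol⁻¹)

t ≈ 5500 s

Product: 6.44×10⁻⁴ mmol = 6.44×10⁻⁷ mol.
Photons that must be absorbed: 6.44×10⁻⁷ / 0.23 = 2.800×10⁻⁶ mol.
Photon energy: hc/λ = 5.983×10⁻¹⁹ J; per mole, 3.603×10⁵ J mol⁻¹.
Energy required: 2.800×10⁻⁶ × 3.603×10⁵ = 1.009 J.
Time: 1.009 J / 0.000185 W = 5500 s.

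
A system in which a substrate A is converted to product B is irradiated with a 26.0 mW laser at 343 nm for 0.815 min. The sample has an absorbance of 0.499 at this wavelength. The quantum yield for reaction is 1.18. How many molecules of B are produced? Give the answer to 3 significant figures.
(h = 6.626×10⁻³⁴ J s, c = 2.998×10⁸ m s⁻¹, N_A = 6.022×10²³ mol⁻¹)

1.77×10¹⁸ molecules

Photon energy at 343 nm: hc/λ = (6.626×10⁻³⁴)(2.998×10⁸)/(343×10⁻⁹) = 5.791×10⁻¹⁹ J.
Energy delivered: (26.0 mW)(48.9 s) = 1.271 J.
Photons incident: 1.271 / 5.791×10⁻¹⁹ = 2.195×10¹⁸, i.e. 2.195×10¹⁸/6.022×10²³ = 3.645×10⁻⁶ mol.
Fraction absorbed: 1 − 10^(−0.499) = 0.6830.
Photons absorbed: 0.6830 × 3.645×10⁻⁶ = 2.490×10⁻⁶ mol.
Product: Φ × n_abs = 1.18 × 2.490×10⁻⁶ = 2.938×10⁻⁶ mol.
As a count: 2.938×10⁻⁶ × 6.022×10²³ = 1.77×10¹⁸.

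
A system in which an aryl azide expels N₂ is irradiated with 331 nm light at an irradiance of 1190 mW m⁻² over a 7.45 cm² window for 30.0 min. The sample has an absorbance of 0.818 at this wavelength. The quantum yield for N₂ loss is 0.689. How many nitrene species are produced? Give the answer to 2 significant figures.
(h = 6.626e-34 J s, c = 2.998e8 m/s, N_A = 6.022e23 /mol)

1.6e18 species

Photon energy at 331 nm: hc/λ = (6.626e-34)(2.998e8)/(331e-9) = 6.001e-19 J.
Energy delivered: (1190 mW m⁻²)(7.45e-4 m²)(1800 s) = 1.596 J.
Photons incident: 1.596 / 6.001e-19 = 2.660e18, i.e. 2.660e18/6.022e23 = 4.417e-6 mol.
Fraction absorbed: 1 − 10^(−0.818) = 0.8479.
Photons absorbed: 0.8479 × 4.417e-6 = 3.745e-6 mol.
Product: Φ × n_abs = 0.689 × 3.745e-6 = 2.580e-6 mol.
As a count: 2.580e-6 × 6.022e23 = 1.6e18.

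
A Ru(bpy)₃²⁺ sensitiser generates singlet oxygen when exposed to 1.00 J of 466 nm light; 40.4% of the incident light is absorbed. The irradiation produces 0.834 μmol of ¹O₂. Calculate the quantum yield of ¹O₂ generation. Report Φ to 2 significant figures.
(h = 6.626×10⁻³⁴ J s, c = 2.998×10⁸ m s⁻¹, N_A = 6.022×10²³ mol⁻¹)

Φ = 0.53

Product: 0.834 μmol = 8.34×10⁻⁷ mol.
Photon energy at 466 nm: hc/λ = (6.626×10⁻³⁴)(2.998×10⁸)/(466×10⁻⁹) = 4.263×10⁻¹⁹ J.
Photons incident: 1.00 / 4.263×10⁻¹⁹ = 2.346×10¹⁸, i.e. 2.346×10¹⁸/6.022×10²³ = 3.896×10⁻⁶ mol.
Photons absorbed: 0.404 × 3.896×10⁻⁶ = 1.574×10⁻⁶ mol.
Φ = 8.34×10⁻⁷ mol / 1.574×10⁻⁶ mol photons = 0.53.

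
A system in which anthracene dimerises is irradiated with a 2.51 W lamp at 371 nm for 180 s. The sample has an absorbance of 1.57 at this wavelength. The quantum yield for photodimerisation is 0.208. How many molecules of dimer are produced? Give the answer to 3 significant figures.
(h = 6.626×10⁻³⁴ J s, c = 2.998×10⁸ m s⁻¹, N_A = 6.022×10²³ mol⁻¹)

Photon energy at 371 nm: hc/λ = (6.626×10⁻³⁴)(2.998×10⁸)/(371×10⁻⁹) = 5.354×10⁻¹⁹ J.
Energy delivered: (2.51 W)(180 s) = 451.8 J.
Photons incident: 451.8 / 5.354×10⁻¹⁹ = 8.439×10²⁰, i.e. 8.439×10²⁰/6.022×10²³ = 0.001401 mol.
Fraction absorbed: 1 − 10^(−1.57) = 0.9731.
Photons absorbed: 0.9731 × 0.001401 = 0.001363 mol.
Product: Φ × n_abs = 0.208 × 0.001363 = 2.835×10⁻⁴ mol.
As a count: 2.835×10⁻⁴ × 6.022×10²³ = 1.71×10²⁰.

1.71×10²⁰ molecules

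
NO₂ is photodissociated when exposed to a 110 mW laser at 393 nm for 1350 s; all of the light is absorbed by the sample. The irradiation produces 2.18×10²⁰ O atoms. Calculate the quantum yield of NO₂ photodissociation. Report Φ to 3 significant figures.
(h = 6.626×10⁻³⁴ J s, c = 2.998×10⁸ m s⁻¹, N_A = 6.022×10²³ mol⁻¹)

Product: 2.18×10²⁰ / 6.022×10²³ = 3.620×10⁻⁴ mol.
Photon energy at 393 nm: hc/λ = (6.626×10⁻³⁴)(2.998×10⁸)/(393×10⁻⁹) = 5.055×10⁻¹⁹ J.
Energy delivered: (110 mW)(1350 s) = 148.5 J.
Photons incident: 148.5 / 5.055×10⁻¹⁹ = 2.938×10²⁰, i.e. 2.938×10²⁰/6.022×10²³ = 4.879×10⁻⁴ mol.
Φ = 3.620×10⁻⁴ mol / 4.879×10⁻⁴ mol photons = 0.742.

Φ = 0.742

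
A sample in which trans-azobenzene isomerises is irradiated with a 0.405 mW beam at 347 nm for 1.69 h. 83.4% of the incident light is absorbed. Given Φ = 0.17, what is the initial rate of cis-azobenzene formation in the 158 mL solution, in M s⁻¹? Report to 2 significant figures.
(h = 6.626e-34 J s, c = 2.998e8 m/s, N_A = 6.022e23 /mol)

1.1e-9 M s⁻¹

Photon energy at 347 nm: hc/λ = (6.626e-34)(2.998e8)/(347e-9) = 5.725e-19 J.
Energy delivered: (0.405 mW)(6084 s) = 2.464 J.
Photons incident: 2.464 / 5.725e-19 = 4.304e18, i.e. 4.304e18/6.022e23 = 7.147e-6 mol.
Photons absorbed: 0.834 × 7.147e-6 = 5.961e-6 mol.
Product formed: 0.17 × 5.961e-6 = 1.013e-6 mol.
Rate: 1.013e-6 mol / (6084 s × 0.158 L) = 1.1e-9 M s⁻¹.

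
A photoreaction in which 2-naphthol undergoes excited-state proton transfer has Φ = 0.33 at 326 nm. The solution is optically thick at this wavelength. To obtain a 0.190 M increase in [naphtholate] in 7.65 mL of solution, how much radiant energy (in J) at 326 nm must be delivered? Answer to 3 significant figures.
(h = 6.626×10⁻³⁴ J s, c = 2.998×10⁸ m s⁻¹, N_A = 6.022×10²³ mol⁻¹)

1620 J

Product: (0.190 M)(0.00765 L) = 0.001454 mol.
Photons that must be absorbed: 0.001454 / 0.33 = 0.004406 mol.
Photon energy: hc/λ = 6.093×10⁻¹⁹ J; per mole, 3.669×10⁵ J mol⁻¹.
Energy required: 0.004406 × 3.669×10⁵ = 1620 J.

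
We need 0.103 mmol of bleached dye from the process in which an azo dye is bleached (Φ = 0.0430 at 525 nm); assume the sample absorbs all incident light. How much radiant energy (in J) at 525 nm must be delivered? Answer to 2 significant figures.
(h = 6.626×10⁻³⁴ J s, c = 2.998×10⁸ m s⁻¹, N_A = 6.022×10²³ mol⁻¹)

550 J

Product: 0.103 mmol = 1.03×10⁻⁴ mol.
Photons that must be absorbed: 1.03×10⁻⁴ / 0.0430 = 0.002395 mol.
Photon energy: hc/λ = 3.784×10⁻¹⁹ J; per mole, 2.279×10⁵ J mol⁻¹.
Energy required: 0.002395 × 2.279×10⁵ = 550 J.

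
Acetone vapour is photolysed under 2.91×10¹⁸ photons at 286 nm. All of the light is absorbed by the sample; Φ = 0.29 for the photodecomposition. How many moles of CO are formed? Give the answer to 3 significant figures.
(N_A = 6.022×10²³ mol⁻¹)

Moles of photons: 2.91×10¹⁸ / 6.022×10²³ = 4.832×10⁻⁶ mol.
Product: Φ × n_abs = 0.29 × 4.832×10⁻⁶ = 1.401×10⁻⁶ mol.

1.40×10⁻⁶ mol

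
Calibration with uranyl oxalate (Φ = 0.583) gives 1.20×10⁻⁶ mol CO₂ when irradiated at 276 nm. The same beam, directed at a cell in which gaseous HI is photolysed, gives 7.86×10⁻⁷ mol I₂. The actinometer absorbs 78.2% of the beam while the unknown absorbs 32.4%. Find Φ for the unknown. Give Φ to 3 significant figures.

Φ = 0.922

Photons absorbed by the actinometer: 1.20×10⁻⁶ / 0.583 = 2.058×10⁻⁶ mol.
Incident flux: 2.058×10⁻⁶ / 0.782 = 2.632×10⁻⁶ einstein.
Absorbed by unknown: 0.324 × 2.632×10⁻⁶ = 8.528×10⁻⁷ mol.
Φ(unknown) = 7.86×10⁻⁷ / 8.528×10⁻⁷ = 0.922.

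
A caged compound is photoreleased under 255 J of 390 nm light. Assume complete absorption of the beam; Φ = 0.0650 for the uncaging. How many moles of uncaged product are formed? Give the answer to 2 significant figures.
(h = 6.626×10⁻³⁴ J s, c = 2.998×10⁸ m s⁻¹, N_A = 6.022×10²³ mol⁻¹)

Photon energy at 390 nm: hc/λ = (6.626×10⁻³⁴)(2.998×10⁸)/(390×10⁻⁹) = 5.094×10⁻¹⁹ J.
Photons incident: 255 / 5.094×10⁻¹⁹ = 5.006×10²⁰, i.e. 5.006×10²⁰/6.022×10²³ = 8.313×10⁻⁴ mol.
Product: Φ × n_abs = 0.0650 × 8.313×10⁻⁴ = 5.403×10⁻⁵ mol.

5.4×10⁻⁵ mol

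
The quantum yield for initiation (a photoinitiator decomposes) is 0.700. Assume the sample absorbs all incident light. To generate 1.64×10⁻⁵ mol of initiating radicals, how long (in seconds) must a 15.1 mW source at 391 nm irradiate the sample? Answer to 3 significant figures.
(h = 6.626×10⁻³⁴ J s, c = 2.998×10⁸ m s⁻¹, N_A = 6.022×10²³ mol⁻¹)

Photons that must be absorbed: 1.64×10⁻⁵ / 0.700 = 2.343×10⁻⁵ mol.
Photon energy: hc/λ = 5.080×10⁻¹⁹ J; per mole, 3.059×10⁵ J mol⁻¹.
Energy required: 2.343×10⁻⁵ × 3.059×10⁵ = 7.167 J.
Time: 7.167 J / 0.0151 W = 475 s.

t ≈ 475 s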